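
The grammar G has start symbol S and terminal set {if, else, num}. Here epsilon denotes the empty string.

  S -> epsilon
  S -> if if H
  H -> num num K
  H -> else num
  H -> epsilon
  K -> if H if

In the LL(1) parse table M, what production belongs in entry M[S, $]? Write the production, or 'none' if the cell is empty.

FIRST(S) = {epsilon, if}
FIRST(H) = {epsilon, else, num}
FIRST(K) = {if}
FOLLOW(S) includes $ since S is the start symbol.
FOLLOW(S): S appears on no right-hand side. Thus FOLLOW(S) = {$}.
For S -> epsilon: FIRST(epsilon) = {epsilon}, so it goes in M[S, t] for t ∈ {}; since epsilon ∈ FIRST, also for every t ∈ FOLLOW(S) = {$}.
For S -> if if H: FIRST(if if H) = {if}, so it goes in M[S, t] for t ∈ {if}.

S -> epsilon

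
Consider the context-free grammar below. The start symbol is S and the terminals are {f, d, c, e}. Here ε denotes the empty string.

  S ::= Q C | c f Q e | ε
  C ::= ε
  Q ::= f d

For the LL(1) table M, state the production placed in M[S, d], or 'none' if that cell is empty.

none

FIRST(C): from C::=ε we get {ε}. So FIRST(C) = {ε}.
FIRST(Q): from Q::=f d we get {f}. So FIRST(Q) = {f}.
FIRST(S): from S::=Q C we get {f}; from S::=c f Q e we get {c}; from S::=ε we get {ε}. So FIRST(S) = {ε, c, f}.
FOLLOW(S) includes $ since S is the start symbol.
FOLLOW(S): S appears on no right-hand side. Thus FOLLOW(S) = {$}.
For S ::= Q C: FIRST(Q C) = {f}, so it goes in M[S, t] for t ∈ {f}.
For S ::= c f Q e: FIRST(c f Q e) = {c}, so it goes in M[S, t] for t ∈ {c}.
For S ::= ε: FIRST(ε) = {ε}, so it goes in M[S, t] for t ∈ {}; since ε ∈ FIRST, also for every t ∈ FOLLOW(S) = {$}.
None of these place a production in M[S, d].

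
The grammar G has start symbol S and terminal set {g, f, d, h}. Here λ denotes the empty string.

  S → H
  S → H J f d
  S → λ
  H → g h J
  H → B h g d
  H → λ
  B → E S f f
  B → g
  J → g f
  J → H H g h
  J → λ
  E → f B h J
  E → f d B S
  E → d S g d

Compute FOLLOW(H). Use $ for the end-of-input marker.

FIRST(E) = {d, f}
FIRST(B) = {d, f, g}  (via E S f f)
FIRST(H) = {λ, d, f, g}  (via B h g d)
FIRST(J) = {λ, d, f, g}  (via H H g h)
FIRST(S) = {λ, d, f, g}  (via H, H J f d)
FOLLOW(S) includes $ since S is the start symbol.
FOLLOW(E): in B→E S f f, E is followed by S f f with FIRST {d, f, g}. Thus FOLLOW(E) = {d, f, g}.
FOLLOW(S): in B→E S f f, S is followed by f f with FIRST {f}; in E→f d B S, the suffix after S is empty, so FOLLOW(S) ⊇ FOLLOW(E) = {d, f, g}; in E→d S g d, S is followed by g d with FIRST {g}. Thus FOLLOW(S) = {$, d, f, g}.
FOLLOW(H): in S→H, the suffix after H is empty, so FOLLOW(H) ⊇ FOLLOW(S) = {$, d, f, g}; in S→H J f d, H is followed by J f d with FIRST {d, f, g}; in J→H H g h (occurrence 1), H is followed by H g h with FIRST {d, f, g}; in J→H H g h (occurrence 2), H is followed by g h with FIRST {g}. Thus FOLLOW(H) = {$, d, f, g}.
FOLLOW(B): in H→B h g d, B is followed by h g d with FIRST {h}; in E→f B h J, B is followed by h J with FIRST {h}; in E→f d B S, B is followed by S with FIRST {λ, d, f, g}; in E→f d B S, the suffix after B is nullable, so FOLLOW(B) ⊇ FOLLOW(E) = {d, f, g}. Thus FOLLOW(B) = {d, f, g, h}.
FOLLOW(J): in S→H J f d, J is followed by f d with FIRST {f}; in H→g h J, the suffix after J is empty, so FOLLOW(J) ⊇ FOLLOW(H) = {$, d, f, g}; in E→f B h J, the suffix after J is empty, so FOLLOW(J) ⊇ FOLLOW(E) = {d, f, g}. Thus FOLLOW(J) = {$, d, f, g}.

{$, d, f, g}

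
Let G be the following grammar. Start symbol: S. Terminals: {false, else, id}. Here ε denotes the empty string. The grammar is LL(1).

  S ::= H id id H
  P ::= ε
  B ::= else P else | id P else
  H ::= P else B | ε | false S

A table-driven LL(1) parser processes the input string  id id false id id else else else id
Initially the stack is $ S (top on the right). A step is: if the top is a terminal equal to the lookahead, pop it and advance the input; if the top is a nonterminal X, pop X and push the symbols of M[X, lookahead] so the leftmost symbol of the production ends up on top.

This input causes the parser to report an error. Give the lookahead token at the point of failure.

      Stack          Input                                  Action
   1  $ S            id id false id id else else else id $  expand S ::= H id id H
   2  $ H id id H    id id false id id else else else id $  expand H ::= ε
   3  $ H id id      id id false id id else else else id $  match id
   4  $ H id         id false id id else else else id $     match id
   5  $ H            false id id else else else id $        expand H ::= false S
   6  $ S false      false id id else else else id $        match false
   7  $ S            id id else else else id $              expand S ::= H id id H
   8  $ H id id H    id id else else else id $              expand H ::= ε
   9  $ H id id      id id else else else id $              match id
  10  $ H id         id else else else id $                 match id
  11  $ H            else else else id $                    expand H ::= P else B
  12  $ B else P     else else else id $                    expand P ::= ε
  13  $ B else       else else else id $                    match else
  14  $ B            else else id $                         expand B ::= else P else
  15  $ else P else  else else id $                         match else
  16  $ else P       else id $                              expand P ::= ε
  17  $ else         else id $                              match else
  18  $              id $                                   error: stack empty but input remains

id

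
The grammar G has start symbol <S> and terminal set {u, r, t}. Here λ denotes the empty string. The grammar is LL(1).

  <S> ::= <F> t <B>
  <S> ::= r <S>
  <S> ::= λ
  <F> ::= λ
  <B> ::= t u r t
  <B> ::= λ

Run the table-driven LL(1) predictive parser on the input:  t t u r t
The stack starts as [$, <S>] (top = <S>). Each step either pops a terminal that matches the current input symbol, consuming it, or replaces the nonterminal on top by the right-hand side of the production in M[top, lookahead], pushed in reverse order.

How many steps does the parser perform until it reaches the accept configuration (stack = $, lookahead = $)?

     Stack        Input        Action
  1  $ <S>        t t u r t $  expand <S> ::= <F> t <B>
  2  $ <B> t <F>  t t u r t $  expand <F> ::= λ
  3  $ <B> t      t t u r t $  match t
  4  $ <B>        t u r t $    expand <B> ::= t u r t
  5  $ t r u t    t u r t $    match t
  6  $ t r u      u r t $      match u
  7  $ t r        r t $        match r
  8  $ t          t $          match t
Accept reached after 8 steps.

8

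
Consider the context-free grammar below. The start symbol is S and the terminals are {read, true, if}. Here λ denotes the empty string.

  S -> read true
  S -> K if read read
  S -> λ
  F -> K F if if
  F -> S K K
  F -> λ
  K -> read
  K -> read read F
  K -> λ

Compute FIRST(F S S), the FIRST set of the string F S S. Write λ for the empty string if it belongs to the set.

FIRST(K) = {λ, read}
FIRST(S) = {λ, if, read}  (via K if read read)
FIRST(F) = {λ, if, read}  (via K F if if, S K K)
FIRST(F S S): take FIRST of each symbol in turn, carrying on past any symbol whose FIRST contains λ; result {λ, if, read}.

{λ, if, read}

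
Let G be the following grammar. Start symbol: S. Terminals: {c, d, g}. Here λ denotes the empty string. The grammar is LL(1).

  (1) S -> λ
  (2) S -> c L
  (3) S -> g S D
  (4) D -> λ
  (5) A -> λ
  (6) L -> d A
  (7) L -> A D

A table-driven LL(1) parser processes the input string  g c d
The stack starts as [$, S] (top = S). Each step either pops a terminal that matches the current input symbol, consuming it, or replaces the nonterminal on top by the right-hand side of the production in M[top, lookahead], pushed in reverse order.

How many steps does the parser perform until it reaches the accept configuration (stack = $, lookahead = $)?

step 1: stack=$ S  input=g c d $  — expand S -> g S D
step 2: stack=$ D S g  input=g c d $  — match g
step 3: stack=$ D S  input=c d $  — expand S -> c L
step 4: stack=$ D L c  input=c d $  — match c
step 5: stack=$ D L  input=d $  — expand L -> d A
step 6: stack=$ D A d  input=d $  — match d
step 7: stack=$ D A  input=$  — expand A -> λ
step 8: stack=$ D  input=$  — expand D -> λ
Accept reached after 8 steps.

8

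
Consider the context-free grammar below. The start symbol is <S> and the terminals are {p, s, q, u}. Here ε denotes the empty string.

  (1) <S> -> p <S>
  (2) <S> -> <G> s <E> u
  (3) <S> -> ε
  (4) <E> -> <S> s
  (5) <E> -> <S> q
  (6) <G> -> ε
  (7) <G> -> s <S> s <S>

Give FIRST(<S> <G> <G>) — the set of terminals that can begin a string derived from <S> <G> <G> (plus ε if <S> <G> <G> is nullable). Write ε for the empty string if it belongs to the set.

{ε, p, s}

FIRST(<G>) = {ε, s}
FIRST(<S>) = {ε, p, s}  (via <G> s <E> u)
FIRST(<E>) = {p, q, s}  (via <S> s, <S> q)
FIRST(<S> <G> <G>): take FIRST of each symbol in turn, carrying on past any symbol whose FIRST contains ε; result {ε, p, s}.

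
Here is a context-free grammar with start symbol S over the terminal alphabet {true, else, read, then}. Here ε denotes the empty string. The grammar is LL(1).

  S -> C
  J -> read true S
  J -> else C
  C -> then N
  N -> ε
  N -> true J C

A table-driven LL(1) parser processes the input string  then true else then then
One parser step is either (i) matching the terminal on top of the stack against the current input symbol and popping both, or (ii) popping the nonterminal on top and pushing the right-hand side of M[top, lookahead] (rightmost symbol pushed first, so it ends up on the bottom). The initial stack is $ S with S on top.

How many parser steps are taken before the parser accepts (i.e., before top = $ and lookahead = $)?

13

step 1: stack=$ S  input=then true else then then $  — expand S -> C
step 2: stack=$ C  input=then true else then then $  — expand C -> then N
step 3: stack=$ N then  input=then true else then then $  — match then
step 4: stack=$ N  input=true else then then $  — expand N -> true J C
step 5: stack=$ C J true  input=true else then then $  — match true
step 6: stack=$ C J  input=else then then $  — expand J -> else C
step 7: stack=$ C C else  input=else then then $  — match else
step 8: stack=$ C C  input=then then $  — expand C -> then N
step 9: stack=$ C N then  input=then then $  — match then
step 10: stack=$ C N  input=then $  — expand N -> ε
step 11: stack=$ C  input=then $  — expand C -> then N
step 12: stack=$ N then  input=then $  — match then
step 13: stack=$ N  input=$  — expand N -> ε
Accept reached after 13 steps.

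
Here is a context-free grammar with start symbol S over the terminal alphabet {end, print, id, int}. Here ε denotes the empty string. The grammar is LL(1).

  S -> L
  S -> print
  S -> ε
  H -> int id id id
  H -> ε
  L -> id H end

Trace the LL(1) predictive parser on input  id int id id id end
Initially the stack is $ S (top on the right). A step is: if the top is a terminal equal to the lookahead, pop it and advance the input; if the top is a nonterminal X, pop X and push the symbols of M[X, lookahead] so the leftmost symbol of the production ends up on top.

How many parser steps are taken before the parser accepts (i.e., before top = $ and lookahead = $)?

9

step 1: stack=$ S  input=id int id id id end $  — expand S -> L
step 2: stack=$ L  input=id int id id id end $  — expand L -> id H end
step 3: stack=$ end H id  input=id int id id id end $  — match id
step 4: stack=$ end H  input=int id id id end $  — expand H -> int id id id
step 5: stack=$ end id id id int  input=int id id id end $  — match int
step 6: stack=$ end id id id  input=id id id end $  — match id
step 7: stack=$ end id id  input=id id end $  — match id
step 8: stack=$ end id  input=id end $  — match id
step 9: stack=$ end  input=end $  — match end
Accept reached after 9 steps.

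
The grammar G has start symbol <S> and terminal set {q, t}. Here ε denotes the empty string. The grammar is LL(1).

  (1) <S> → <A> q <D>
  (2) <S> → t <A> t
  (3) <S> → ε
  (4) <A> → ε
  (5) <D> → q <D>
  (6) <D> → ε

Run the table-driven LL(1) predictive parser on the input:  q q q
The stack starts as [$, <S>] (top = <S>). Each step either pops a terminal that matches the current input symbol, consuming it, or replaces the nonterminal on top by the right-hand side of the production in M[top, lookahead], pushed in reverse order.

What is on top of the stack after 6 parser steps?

q

     Stack        Input    Action
  1  $ <S>        q q q $  expand <S> → <A> q <D>
  2  $ <D> q <A>  q q q $  expand <A> → ε
  3  $ <D> q      q q q $  match q
  4  $ <D>        q q $    expand <D> → q <D>
  5  $ <D> q      q q $    match q
  6  $ <D>        q $      expand <D> → q <D>
Stack after step 6: $ <D> q (top = q).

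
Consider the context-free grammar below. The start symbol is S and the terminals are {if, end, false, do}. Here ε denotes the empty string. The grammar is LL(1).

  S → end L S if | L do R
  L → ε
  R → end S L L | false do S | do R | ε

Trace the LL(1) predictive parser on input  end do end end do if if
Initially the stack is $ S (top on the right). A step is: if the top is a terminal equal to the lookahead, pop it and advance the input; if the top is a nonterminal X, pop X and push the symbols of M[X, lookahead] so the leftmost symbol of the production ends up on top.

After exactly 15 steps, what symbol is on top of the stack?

if

step 1: stack=$ S  input=end do end end do if if $  — expand S → end L S if
step 2: stack=$ if S L end  input=end do end end do if if $  — match end
step 3: stack=$ if S L  input=do end end do if if $  — expand L → ε
step 4: stack=$ if S  input=do end end do if if $  — expand S → L do R
step 5: stack=$ if R do L  input=do end end do if if $  — expand L → ε
step 6: stack=$ if R do  input=do end end do if if $  — match do
step 7: stack=$ if R  input=end end do if if $  — expand R → end S L L
step 8: stack=$ if L L S end  input=end end do if if $  — match end
step 9: stack=$ if L L S  input=end do if if $  — expand S → end L S if
step 10: stack=$ if L L if S L end  input=end do if if $  — match end
step 11: stack=$ if L L if S L  input=do if if $  — expand L → ε
step 12: stack=$ if L L if S  input=do if if $  — expand S → L do R
step 13: stack=$ if L L if R do L  input=do if if $  — expand L → ε
step 14: stack=$ if L L if R do  input=do if if $  — match do
step 15: stack=$ if L L if R  input=if if $  — expand R → ε
Stack after step 15: $ if L L if (top = if).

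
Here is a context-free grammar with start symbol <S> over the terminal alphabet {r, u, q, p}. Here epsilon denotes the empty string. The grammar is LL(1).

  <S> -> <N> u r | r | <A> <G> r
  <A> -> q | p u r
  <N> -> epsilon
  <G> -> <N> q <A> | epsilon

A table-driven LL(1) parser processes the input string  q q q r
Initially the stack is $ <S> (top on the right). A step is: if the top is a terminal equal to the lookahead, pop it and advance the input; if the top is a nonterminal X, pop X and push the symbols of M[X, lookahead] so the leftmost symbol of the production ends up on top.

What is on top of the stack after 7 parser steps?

q

step 1: stack=$ <S>  input=q q q r $  — expand <S> -> <A> <G> r
step 2: stack=$ r <G> <A>  input=q q q r $  — expand <A> -> q
step 3: stack=$ r <G> q  input=q q q r $  — match q
step 4: stack=$ r <G>  input=q q r $  — expand <G> -> <N> q <A>
step 5: stack=$ r <A> q <N>  input=q q r $  — expand <N> -> epsilon
step 6: stack=$ r <A> q  input=q q r $  — match q
step 7: stack=$ r <A>  input=q r $  — expand <A> -> q
Stack after step 7: $ r q (top = q).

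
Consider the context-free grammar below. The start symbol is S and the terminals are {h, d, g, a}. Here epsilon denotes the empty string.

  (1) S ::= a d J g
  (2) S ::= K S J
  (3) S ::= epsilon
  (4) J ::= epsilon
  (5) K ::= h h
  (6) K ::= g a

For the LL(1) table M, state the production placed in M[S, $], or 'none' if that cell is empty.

S ::= epsilon

FIRST(J): from J::=epsilon we get {epsilon}. So FIRST(J) = {epsilon}.
FIRST(K): from K::=h h we get {h}; from K::=g a we get {g}. So FIRST(K) = {g, h}.
FIRST(S): from S::=a d J g we get {a}; from S::=K S J we get {g, h}; from S::=epsilon we get {epsilon}. So FIRST(S) = {epsilon, a, g, h}.
FOLLOW(S) includes $ since S is the start symbol.
FOLLOW(S): in S::=K S J, S is followed by J with FIRST {epsilon}; in S::=K S J, the suffix after S is nullable (adds nothing new). Thus FOLLOW(S) = {$}.
For S ::= a d J g: FIRST(a d J g) = {a}, so it goes in M[S, t] for t ∈ {a}.
For S ::= K S J: FIRST(K S J) = {g, h}, so it goes in M[S, t] for t ∈ {g, h}.
For S ::= epsilon: FIRST(epsilon) = {epsilon}, so it goes in M[S, t] for t ∈ {}; since epsilon ∈ FIRST, also for every t ∈ FOLLOW(S) = {$}.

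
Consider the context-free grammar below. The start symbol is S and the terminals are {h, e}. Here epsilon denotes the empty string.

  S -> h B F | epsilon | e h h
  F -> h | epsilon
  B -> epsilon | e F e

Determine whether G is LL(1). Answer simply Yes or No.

FIRST(S) = {epsilon, e, h}
FIRST(F) = {epsilon, h}
FIRST(B) = {epsilon, e}
FOLLOW(S) = {$}
FOLLOW(F) = {$, e}
FOLLOW(B) = {$, h}
Each cell of M receives at most one production.

Yes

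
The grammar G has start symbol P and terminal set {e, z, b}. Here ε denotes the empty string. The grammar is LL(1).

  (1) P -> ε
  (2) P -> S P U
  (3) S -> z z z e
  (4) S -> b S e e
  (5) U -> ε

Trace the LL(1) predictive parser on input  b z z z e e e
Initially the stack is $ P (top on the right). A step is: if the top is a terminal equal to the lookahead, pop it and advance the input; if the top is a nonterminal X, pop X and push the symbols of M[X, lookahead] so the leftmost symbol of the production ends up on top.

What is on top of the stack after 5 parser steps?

z

step 1: stack=$ P  input=b z z z e e e $  — expand P -> S P U
step 2: stack=$ U P S  input=b z z z e e e $  — expand S -> b S e e
step 3: stack=$ U P e e S b  input=b z z z e e e $  — match b
step 4: stack=$ U P e e S  input=z z z e e e $  — expand S -> z z z e
step 5: stack=$ U P e e e z z z  input=z z z e e e $  — match z
Stack after step 5: $ U P e e e z z (top = z).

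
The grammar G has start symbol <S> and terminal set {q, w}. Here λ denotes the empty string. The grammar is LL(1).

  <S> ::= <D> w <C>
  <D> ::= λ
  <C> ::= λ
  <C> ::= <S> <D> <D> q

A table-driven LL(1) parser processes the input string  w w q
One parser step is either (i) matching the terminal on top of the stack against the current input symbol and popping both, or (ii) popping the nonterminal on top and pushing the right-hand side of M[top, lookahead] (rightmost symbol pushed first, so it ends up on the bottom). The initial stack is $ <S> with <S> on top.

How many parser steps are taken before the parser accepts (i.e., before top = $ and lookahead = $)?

11

step 1: stack=$ <S>  input=w w q $  — expand <S> ::= <D> w <C>
step 2: stack=$ <C> w <D>  input=w w q $  — expand <D> ::= λ
step 3: stack=$ <C> w  input=w w q $  — match w
step 4: stack=$ <C>  input=w q $  — expand <C> ::= <S> <D> <D> q
step 5: stack=$ q <D> <D> <S>  input=w q $  — expand <S> ::= <D> w <C>
step 6: stack=$ q <D> <D> <C> w <D>  input=w q $  — expand <D> ::= λ
step 7: stack=$ q <D> <D> <C> w  input=w q $  — match w
step 8: stack=$ q <D> <D> <C>  input=q $  — expand <C> ::= λ
step 9: stack=$ q <D> <D>  input=q $  — expand <D> ::= λ
step 10: stack=$ q <D>  input=q $  — expand <D> ::= λ
step 11: stack=$ q  input=q $  — match q
Accept reached after 11 steps.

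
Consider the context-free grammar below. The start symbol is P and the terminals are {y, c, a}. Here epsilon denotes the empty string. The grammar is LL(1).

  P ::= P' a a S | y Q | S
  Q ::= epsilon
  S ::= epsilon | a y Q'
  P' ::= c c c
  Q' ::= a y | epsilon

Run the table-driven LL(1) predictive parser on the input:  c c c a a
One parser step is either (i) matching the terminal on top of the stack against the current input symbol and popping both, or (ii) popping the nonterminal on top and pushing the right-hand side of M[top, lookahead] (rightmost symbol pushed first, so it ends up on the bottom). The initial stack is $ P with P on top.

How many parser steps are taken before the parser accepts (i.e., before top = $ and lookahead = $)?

     Stack          Input        Action
  1  $ P            c c c a a $  expand P ::= P' a a S
  2  $ S a a P'     c c c a a $  expand P' ::= c c c
  3  $ S a a c c c  c c c a a $  match c
  4  $ S a a c c    c c a a $    match c
  5  $ S a a c      c a a $      match c
  6  $ S a a        a a $        match a
  7  $ S a          a $          match a
  8  $ S            $            expand S ::= epsilon
Accept reached after 8 steps.

8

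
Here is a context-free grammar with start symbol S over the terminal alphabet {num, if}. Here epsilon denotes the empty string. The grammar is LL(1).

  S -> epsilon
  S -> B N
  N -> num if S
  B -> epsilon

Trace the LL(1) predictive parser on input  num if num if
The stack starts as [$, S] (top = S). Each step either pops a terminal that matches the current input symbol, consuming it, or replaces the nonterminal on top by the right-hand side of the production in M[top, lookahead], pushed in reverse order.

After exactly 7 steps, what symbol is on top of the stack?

     Stack       Input            Action
  1  $ S         num if num if $  expand S -> B N
  2  $ N B       num if num if $  expand B -> epsilon
  3  $ N         num if num if $  expand N -> num if S
  4  $ S if num  num if num if $  match num
  5  $ S if      if num if $      match if
  6  $ S         num if $         expand S -> B N
  7  $ N B       num if $         expand B -> epsilon
Stack after step 7: $ N (top = N).

N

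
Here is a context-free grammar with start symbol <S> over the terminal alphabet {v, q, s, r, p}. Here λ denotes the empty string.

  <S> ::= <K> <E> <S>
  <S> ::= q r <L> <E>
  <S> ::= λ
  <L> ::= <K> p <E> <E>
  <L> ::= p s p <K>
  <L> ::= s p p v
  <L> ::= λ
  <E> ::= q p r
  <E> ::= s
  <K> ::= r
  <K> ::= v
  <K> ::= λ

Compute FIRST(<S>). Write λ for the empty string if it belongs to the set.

FIRST(<E>): from <E>::=q p r we get {q}; from <E>::=s we get {s}. So FIRST(<E>) = {q, s}.
FIRST(<K>): from <K>::=r we get {r}; from <K>::=v we get {v}; from <K>::=λ we get {λ}. So FIRST(<K>) = {λ, r, v}.
FIRST(<S>): from <S>::=<K> <E> <S> we get {q, r, s, v}; from <S>::=q r <L> <E> we get {q}; from <S>::=λ we get {λ}. So FIRST(<S>) = {λ, q, r, s, v}.
FIRST(<L>): from <L>::=<K> p <E> <E> we get {p, r, v}; from <L>::=p s p <K> we get {p}; from <L>::=s p p v we get {s}; from <L>::=λ we get {λ}. So FIRST(<L>) = {λ, p, r, s, v}.

{λ, q, r, s, v}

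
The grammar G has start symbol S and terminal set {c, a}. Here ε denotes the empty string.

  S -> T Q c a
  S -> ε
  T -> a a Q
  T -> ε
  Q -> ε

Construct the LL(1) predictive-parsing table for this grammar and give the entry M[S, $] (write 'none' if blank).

FIRST(T): from T->a a Q we get {a}; from T->ε we get {ε}. So FIRST(T) = {ε, a}.
FIRST(Q): from Q->ε we get {ε}. So FIRST(Q) = {ε}.
FIRST(S): from S->T Q c a we get {a, c}; from S->ε we get {ε}. So FIRST(S) = {ε, a, c}.
FOLLOW(S) includes $ since S is the start symbol.
FOLLOW(S): S appears on no right-hand side. Thus FOLLOW(S) = {$}.
For S -> T Q c a: FIRST(T Q c a) = {a, c}, so it goes in M[S, t] for t ∈ {a, c}.
For S -> ε: FIRST(ε) = {ε}, so it goes in M[S, t] for t ∈ {}; since ε ∈ FIRST, also for every t ∈ FOLLOW(S) = {$}.

S -> ε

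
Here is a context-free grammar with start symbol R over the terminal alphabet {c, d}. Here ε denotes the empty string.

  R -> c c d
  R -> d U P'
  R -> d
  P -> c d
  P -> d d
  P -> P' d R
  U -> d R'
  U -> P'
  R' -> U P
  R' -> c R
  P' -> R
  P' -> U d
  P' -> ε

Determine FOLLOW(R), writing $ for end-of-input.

FIRST(R): from R->c c d we get {c}; from R->d U P' we get {d}; from R->d we get {d}. So FIRST(R) = {c, d}.
FIRST(P): from P->c d we get {c}; from P->d d we get {d}; from P->P' d R we get {c, d}. So FIRST(P) = {c, d}.
FIRST(U): from U->d R' we get {d}; from U->P' we get {ε, c, d}. So FIRST(U) = {ε, c, d}.
FIRST(R'): from R'->U P we get {c, d}; from R'->c R we get {c}. So FIRST(R') = {c, d}.
FIRST(P'): from P'->R we get {c, d}; from P'->U d we get {c, d}; from P'->ε we get {ε}. So FIRST(P') = {ε, c, d}.
FOLLOW(R) includes $ since R is the start symbol.
FOLLOW(R): in P->P' d R, the suffix after R is empty, so FOLLOW(R) ⊇ FOLLOW(P) = {$, c, d}; in R'->c R, the suffix after R is empty, so FOLLOW(R) ⊇ FOLLOW(R') = {$, c, d}; in P'->R, the suffix after R is empty, so FOLLOW(R) ⊇ FOLLOW(P') = {$, c, d}. Thus FOLLOW(R) = {$, c, d}.
FOLLOW(U): in R->d U P', U is followed by P' with FIRST {ε, c, d}; in R->d U P', the suffix after U is nullable, so FOLLOW(U) ⊇ FOLLOW(R) = {$, c, d}; in R'->U P, U is followed by P with FIRST {c, d}; in P'->U d, U is followed by d with FIRST {d}. Thus FOLLOW(U) = {$, c, d}.
FOLLOW(R'): in U->d R', the suffix after R' is empty, so FOLLOW(R') ⊇ FOLLOW(U) = {$, c, d}. Thus FOLLOW(R') = {$, c, d}.
FOLLOW(P): in R'->U P, the suffix after P is empty, so FOLLOW(P) ⊇ FOLLOW(R') = {$, c, d}. Thus FOLLOW(P) = {$, c, d}.
FOLLOW(P'): in R->d U P', the suffix after P' is empty, so FOLLOW(P') ⊇ FOLLOW(R) = {$, c, d}; in P->P' d R, P' is followed by d R with FIRST {d}; in U->P', the suffix after P' is empty, so FOLLOW(P') ⊇ FOLLOW(U) = {$, c, d}. Thus FOLLOW(P') = {$, c, d}.

{$, c, d}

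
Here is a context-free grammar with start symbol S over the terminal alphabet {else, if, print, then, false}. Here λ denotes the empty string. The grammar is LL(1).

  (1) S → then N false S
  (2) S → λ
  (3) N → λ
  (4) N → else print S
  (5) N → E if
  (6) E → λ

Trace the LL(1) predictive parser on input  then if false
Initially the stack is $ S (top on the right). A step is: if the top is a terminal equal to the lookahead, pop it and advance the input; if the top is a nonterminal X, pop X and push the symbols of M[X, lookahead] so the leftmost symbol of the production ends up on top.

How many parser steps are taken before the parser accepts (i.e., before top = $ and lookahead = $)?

     Stack             Input            Action
  1  $ S               then if false $  expand S → then N false S
  2  $ S false N then  then if false $  match then
  3  $ S false N       if false $       expand N → E if
  4  $ S false if E    if false $       expand E → λ
  5  $ S false if      if false $       match if
  6  $ S false         false $          match false
  7  $ S               $                expand S → λ
Accept reached after 7 steps.

7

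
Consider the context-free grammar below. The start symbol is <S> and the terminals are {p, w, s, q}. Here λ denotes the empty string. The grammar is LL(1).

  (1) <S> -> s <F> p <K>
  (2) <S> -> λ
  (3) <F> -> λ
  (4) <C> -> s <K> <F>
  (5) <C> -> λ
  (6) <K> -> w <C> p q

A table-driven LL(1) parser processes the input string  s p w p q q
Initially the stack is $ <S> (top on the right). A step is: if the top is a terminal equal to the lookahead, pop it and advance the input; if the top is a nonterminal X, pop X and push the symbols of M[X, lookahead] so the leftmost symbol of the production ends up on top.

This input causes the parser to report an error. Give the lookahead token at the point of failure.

      Stack          Input          Action
   1  $ <S>          s p w p q q $  expand <S> -> s <F> p <K>
   2  $ <K> p <F> s  s p w p q q $  match s
   3  $ <K> p <F>    p w p q q $    expand <F> -> λ
   4  $ <K> p        p w p q q $    match p
   5  $ <K>          w p q q $      expand <K> -> w <C> p q
   6  $ q p <C> w    w p q q $      match w
   7  $ q p <C>      p q q $        expand <C> -> λ
   8  $ q p          p q q $        match p
   9  $ q            q q $          match q
  10  $              q $            error: stack empty but input remains

q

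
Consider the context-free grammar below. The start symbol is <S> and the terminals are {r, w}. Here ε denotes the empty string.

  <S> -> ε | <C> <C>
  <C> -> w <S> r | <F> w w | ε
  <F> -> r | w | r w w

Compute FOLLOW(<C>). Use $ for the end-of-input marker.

FIRST(<F>): from <F>->r we get {r}; from <F>->w we get {w}; from <F>->r w w we get {r}. So FIRST(<F>) = {r, w}.
FIRST(<C>): from <C>->w <S> r we get {w}; from <C>-><F> w w we get {r, w}; from <C>->ε we get {ε}. So FIRST(<C>) = {ε, r, w}.
FIRST(<S>): from <S>->ε we get {ε}; from <S>-><C> <C> we get {ε, r, w}. So FIRST(<S>) = {ε, r, w}.
FOLLOW(<S>) includes $ since <S> is the start symbol.
FOLLOW(<S>): in <C>->w <S> r, <S> is followed by r with FIRST {r}. Thus FOLLOW(<S>) = {$, r}.
FOLLOW(<C>): in <S>-><C> <C> (occurrence 1), <C> is followed by <C> with FIRST {ε, r, w}; in <S>-><C> <C> (occurrence 1), the suffix after <C> is nullable, so FOLLOW(<C>) ⊇ FOLLOW(<S>) = {$, r}; in <S>-><C> <C> (occurrence 2), the suffix after <C> is empty, so FOLLOW(<C>) ⊇ FOLLOW(<S>) = {$, r}. Thus FOLLOW(<C>) = {$, r, w}.
FOLLOW(<F>): in <C>-><F> w w, <F> is followed by w w with FIRST {w}. Thus FOLLOW(<F>) = {w}.

{$, r, w}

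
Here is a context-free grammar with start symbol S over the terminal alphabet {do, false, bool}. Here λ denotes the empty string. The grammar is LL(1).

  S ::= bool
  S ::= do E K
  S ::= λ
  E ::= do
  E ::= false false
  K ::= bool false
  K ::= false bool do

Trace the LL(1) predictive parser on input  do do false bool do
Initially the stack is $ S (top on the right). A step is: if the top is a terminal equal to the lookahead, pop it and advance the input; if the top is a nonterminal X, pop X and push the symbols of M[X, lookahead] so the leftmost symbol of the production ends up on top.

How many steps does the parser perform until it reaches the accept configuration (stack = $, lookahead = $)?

     Stack            Input                  Action
  1  $ S              do do false bool do $  expand S ::= do E K
  2  $ K E do         do do false bool do $  match do
  3  $ K E            do false bool do $     expand E ::= do
  4  $ K do           do false bool do $     match do
  5  $ K              false bool do $        expand K ::= false bool do
  6  $ do bool false  false bool do $        match false
  7  $ do bool        bool do $              match bool
  8  $ do             do $                   match do
Accept reached after 8 steps.

8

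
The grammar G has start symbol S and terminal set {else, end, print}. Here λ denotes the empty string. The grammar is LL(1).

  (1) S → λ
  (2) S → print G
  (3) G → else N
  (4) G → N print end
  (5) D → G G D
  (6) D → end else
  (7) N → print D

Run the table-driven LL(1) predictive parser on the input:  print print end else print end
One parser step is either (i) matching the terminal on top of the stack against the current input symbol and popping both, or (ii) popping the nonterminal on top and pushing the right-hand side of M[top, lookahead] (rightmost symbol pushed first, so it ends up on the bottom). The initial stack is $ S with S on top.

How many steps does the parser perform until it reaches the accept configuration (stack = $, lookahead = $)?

step 1: stack=$ S  input=print print end else print end $  — expand S → print G
step 2: stack=$ G print  input=print print end else print end $  — match print
step 3: stack=$ G  input=print end else print end $  — expand G → N print end
step 4: stack=$ end print N  input=print end else print end $  — expand N → print D
step 5: stack=$ end print D print  input=print end else print end $  — match print
step 6: stack=$ end print D  input=end else print end $  — expand D → end else
step 7: stack=$ end print else end  input=end else print end $  — match end
step 8: stack=$ end print else  input=else print end $  — match else
step 9: stack=$ end print  input=print end $  — match print
step 10: stack=$ end  input=end $  — match end
Accept reached after 10 steps.

10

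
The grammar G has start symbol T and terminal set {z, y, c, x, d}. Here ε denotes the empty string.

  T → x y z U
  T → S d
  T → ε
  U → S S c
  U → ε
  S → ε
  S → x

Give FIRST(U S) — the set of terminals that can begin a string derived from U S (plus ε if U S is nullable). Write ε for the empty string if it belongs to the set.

{ε, c, x}

FIRST(S) = {ε, x}
FIRST(T) = {ε, d, x}  (via S d)
FIRST(U) = {ε, c, x}  (via S S c)
FIRST(U S): take FIRST of each symbol in turn, carrying on past any symbol whose FIRST contains ε; result {ε, c, x}.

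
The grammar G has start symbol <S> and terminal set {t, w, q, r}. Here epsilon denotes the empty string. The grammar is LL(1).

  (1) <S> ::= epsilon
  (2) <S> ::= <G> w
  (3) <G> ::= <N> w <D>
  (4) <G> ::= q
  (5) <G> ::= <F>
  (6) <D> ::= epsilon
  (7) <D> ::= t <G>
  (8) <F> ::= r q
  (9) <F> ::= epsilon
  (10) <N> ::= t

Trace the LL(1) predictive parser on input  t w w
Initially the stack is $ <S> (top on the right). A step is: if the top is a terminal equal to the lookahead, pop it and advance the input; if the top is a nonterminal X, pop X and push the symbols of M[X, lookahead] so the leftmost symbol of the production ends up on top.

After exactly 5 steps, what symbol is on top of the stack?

<D>

step 1: stack=$ <S>  input=t w w $  — expand <S> ::= <G> w
step 2: stack=$ w <G>  input=t w w $  — expand <G> ::= <N> w <D>
step 3: stack=$ w <D> w <N>  input=t w w $  — expand <N> ::= t
step 4: stack=$ w <D> w t  input=t w w $  — match t
step 5: stack=$ w <D> w  input=w w $  — match w
Stack after step 5: $ w <D> (top = <D>).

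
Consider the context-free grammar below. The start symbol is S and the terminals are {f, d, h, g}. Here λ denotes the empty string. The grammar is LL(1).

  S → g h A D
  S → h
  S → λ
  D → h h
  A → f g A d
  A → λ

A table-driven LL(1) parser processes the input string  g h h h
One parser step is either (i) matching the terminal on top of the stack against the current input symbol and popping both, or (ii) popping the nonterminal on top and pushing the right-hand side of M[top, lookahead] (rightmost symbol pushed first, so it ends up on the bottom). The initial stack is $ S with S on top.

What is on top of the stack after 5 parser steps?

h

step 1: stack=$ S  input=g h h h $  — expand S → g h A D
step 2: stack=$ D A h g  input=g h h h $  — match g
step 3: stack=$ D A h  input=h h h $  — match h
step 4: stack=$ D A  input=h h $  — expand A → λ
step 5: stack=$ D  input=h h $  — expand D → h h
Stack after step 5: $ h h (top = h).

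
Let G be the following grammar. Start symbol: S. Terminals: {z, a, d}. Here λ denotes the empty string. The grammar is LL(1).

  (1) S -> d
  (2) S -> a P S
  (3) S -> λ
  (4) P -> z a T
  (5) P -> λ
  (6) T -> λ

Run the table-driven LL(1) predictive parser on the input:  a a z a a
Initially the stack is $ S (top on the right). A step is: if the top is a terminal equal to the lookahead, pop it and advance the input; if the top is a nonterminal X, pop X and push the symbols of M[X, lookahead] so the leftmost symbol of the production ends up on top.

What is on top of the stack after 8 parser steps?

T

     Stack      Input        Action
  1  $ S        a a z a a $  expand S -> a P S
  2  $ S P a    a a z a a $  match a
  3  $ S P      a z a a $    expand P -> λ
  4  $ S        a z a a $    expand S -> a P S
  5  $ S P a    a z a a $    match a
  6  $ S P      z a a $      expand P -> z a T
  7  $ S T a z  z a a $      match z
  8  $ S T a    a a $        match a
Stack after step 8: $ S T (top = T).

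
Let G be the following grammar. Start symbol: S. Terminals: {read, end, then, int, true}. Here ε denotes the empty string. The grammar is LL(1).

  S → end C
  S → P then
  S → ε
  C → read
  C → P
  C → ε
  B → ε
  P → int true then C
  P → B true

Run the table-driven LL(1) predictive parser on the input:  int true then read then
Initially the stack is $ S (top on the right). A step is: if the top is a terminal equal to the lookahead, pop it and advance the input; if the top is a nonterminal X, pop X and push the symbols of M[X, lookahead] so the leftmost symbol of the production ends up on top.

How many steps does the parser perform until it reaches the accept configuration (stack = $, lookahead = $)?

     Stack                   Input                      Action
  1  $ S                     int true then read then $  expand S → P then
  2  $ then P                int true then read then $  expand P → int true then C
  3  $ then C then true int  int true then read then $  match int
  4  $ then C then true      true then read then $      match true
  5  $ then C then           then read then $           match then
  6  $ then C                read then $                expand C → read
  7  $ then read             read then $                match read
  8  $ then                  then $                     match then
Accept reached after 8 steps.

8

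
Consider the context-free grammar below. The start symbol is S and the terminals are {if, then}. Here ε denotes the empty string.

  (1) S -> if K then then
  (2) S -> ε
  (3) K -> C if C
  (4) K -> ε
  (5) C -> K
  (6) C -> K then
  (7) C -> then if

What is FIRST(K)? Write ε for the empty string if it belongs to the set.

{ε, if, then}

FIRST(S): from S->if K then then we get {if}; from S->ε we get {ε}. So FIRST(S) = {ε, if}.
FIRST(K): from K->C if C we get {if, then}; from K->ε we get {ε}. So FIRST(K) = {ε, if, then}.
FIRST(C): from C->K we get {ε, if, then}; from C->K then we get {if, then}; from C->then if we get {then}. So FIRST(C) = {ε, if, then}.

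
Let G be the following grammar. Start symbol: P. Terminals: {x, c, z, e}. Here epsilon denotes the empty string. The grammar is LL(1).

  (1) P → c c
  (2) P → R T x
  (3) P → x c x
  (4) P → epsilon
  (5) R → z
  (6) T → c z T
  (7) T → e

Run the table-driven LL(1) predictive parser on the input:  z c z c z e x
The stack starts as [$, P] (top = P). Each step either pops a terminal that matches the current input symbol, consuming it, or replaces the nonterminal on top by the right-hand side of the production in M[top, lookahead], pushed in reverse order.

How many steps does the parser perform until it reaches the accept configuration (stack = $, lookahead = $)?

12

      Stack      Input            Action
   1  $ P        z c z c z e x $  expand P → R T x
   2  $ x T R    z c z c z e x $  expand R → z
   3  $ x T z    z c z c z e x $  match z
   4  $ x T      c z c z e x $    expand T → c z T
   5  $ x T z c  c z c z e x $    match c
   6  $ x T z    z c z e x $      match z
   7  $ x T      c z e x $        expand T → c z T
   8  $ x T z c  c z e x $        match c
   9  $ x T z    z e x $          match z
  10  $ x T      e x $            expand T → e
  11  $ x e      e x $            match e
  12  $ x        x $              match x
Accept reached after 12 steps.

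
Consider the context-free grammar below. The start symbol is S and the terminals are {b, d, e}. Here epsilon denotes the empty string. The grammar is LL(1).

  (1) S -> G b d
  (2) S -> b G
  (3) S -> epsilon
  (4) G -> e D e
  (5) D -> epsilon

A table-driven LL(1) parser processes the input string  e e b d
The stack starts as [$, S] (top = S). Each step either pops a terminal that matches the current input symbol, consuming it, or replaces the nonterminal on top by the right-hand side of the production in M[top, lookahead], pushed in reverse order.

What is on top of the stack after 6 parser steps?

d

step 1: stack=$ S  input=e e b d $  — expand S -> G b d
step 2: stack=$ d b G  input=e e b d $  — expand G -> e D e
step 3: stack=$ d b e D e  input=e e b d $  — match e
step 4: stack=$ d b e D  input=e b d $  — expand D -> epsilon
step 5: stack=$ d b e  input=e b d $  — match e
step 6: stack=$ d b  input=b d $  — match b
Stack after step 6: $ d (top = d).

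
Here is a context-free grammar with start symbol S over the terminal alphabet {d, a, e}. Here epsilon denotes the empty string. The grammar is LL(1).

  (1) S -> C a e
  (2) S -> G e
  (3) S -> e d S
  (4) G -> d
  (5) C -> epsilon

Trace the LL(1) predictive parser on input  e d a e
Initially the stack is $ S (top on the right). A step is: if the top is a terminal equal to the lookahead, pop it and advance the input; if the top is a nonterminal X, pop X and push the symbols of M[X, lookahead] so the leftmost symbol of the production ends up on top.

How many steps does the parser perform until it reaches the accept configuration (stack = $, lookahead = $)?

     Stack    Input      Action
  1  $ S      e d a e $  expand S -> e d S
  2  $ S d e  e d a e $  match e
  3  $ S d    d a e $    match d
  4  $ S      a e $      expand S -> C a e
  5  $ e a C  a e $      expand C -> epsilon
  6  $ e a    a e $      match a
  7  $ e      e $        match e
Accept reached after 7 steps.

7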